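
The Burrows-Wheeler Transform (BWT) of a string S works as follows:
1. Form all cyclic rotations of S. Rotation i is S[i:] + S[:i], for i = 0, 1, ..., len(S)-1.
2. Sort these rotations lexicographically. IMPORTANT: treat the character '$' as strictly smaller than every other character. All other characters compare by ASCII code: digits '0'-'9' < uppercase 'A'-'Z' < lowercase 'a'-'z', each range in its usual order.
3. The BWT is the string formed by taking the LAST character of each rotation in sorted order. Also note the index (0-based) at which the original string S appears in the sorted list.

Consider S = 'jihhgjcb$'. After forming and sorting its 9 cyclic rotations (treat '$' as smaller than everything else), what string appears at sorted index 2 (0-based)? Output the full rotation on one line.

Answer: cb$jihhgj

Derivation:
All 9 rotations (rotation i = S[i:]+S[:i]):
  rot[0] = jihhgjcb$
  rot[1] = ihhgjcb$j
  rot[2] = hhgjcb$ji
  rot[3] = hgjcb$jih
  rot[4] = gjcb$jihh
  rot[5] = jcb$jihhg
  rot[6] = cb$jihhgj
  rot[7] = b$jihhgjc
  rot[8] = $jihhgjcb
Sorted (with $ < everything):
  sorted[0] = $jihhgjcb
  sorted[1] = b$jihhgjc
  sorted[2] = cb$jihhgj
  sorted[3] = gjcb$jihh
  sorted[4] = hgjcb$jih
  sorted[5] = hhgjcb$ji
  sorted[6] = ihhgjcb$j
  sorted[7] = jcb$jihhg
  sorted[8] = jihhgjcb$
sorted[2] = cb$jihhgj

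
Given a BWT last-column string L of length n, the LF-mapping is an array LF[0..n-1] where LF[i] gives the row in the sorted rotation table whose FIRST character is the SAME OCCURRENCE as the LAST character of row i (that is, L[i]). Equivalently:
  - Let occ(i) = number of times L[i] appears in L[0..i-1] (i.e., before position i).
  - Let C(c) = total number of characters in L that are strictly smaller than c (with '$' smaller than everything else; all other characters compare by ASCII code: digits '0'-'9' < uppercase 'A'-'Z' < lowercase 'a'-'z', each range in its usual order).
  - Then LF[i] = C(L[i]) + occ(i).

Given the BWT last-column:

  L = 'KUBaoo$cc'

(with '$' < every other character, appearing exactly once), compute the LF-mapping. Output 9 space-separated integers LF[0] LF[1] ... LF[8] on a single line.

Char counts: '$':1, 'B':1, 'K':1, 'U':1, 'a':1, 'c':2, 'o':2
C (first-col start): C('$')=0, C('B')=1, C('K')=2, C('U')=3, C('a')=4, C('c')=5, C('o')=7
L[0]='K': occ=0, LF[0]=C('K')+0=2+0=2
L[1]='U': occ=0, LF[1]=C('U')+0=3+0=3
L[2]='B': occ=0, LF[2]=C('B')+0=1+0=1
L[3]='a': occ=0, LF[3]=C('a')+0=4+0=4
L[4]='o': occ=0, LF[4]=C('o')+0=7+0=7
L[5]='o': occ=1, LF[5]=C('o')+1=7+1=8
L[6]='$': occ=0, LF[6]=C('$')+0=0+0=0
L[7]='c': occ=0, LF[7]=C('c')+0=5+0=5
L[8]='c': occ=1, LF[8]=C('c')+1=5+1=6

Answer: 2 3 1 4 7 8 0 5 6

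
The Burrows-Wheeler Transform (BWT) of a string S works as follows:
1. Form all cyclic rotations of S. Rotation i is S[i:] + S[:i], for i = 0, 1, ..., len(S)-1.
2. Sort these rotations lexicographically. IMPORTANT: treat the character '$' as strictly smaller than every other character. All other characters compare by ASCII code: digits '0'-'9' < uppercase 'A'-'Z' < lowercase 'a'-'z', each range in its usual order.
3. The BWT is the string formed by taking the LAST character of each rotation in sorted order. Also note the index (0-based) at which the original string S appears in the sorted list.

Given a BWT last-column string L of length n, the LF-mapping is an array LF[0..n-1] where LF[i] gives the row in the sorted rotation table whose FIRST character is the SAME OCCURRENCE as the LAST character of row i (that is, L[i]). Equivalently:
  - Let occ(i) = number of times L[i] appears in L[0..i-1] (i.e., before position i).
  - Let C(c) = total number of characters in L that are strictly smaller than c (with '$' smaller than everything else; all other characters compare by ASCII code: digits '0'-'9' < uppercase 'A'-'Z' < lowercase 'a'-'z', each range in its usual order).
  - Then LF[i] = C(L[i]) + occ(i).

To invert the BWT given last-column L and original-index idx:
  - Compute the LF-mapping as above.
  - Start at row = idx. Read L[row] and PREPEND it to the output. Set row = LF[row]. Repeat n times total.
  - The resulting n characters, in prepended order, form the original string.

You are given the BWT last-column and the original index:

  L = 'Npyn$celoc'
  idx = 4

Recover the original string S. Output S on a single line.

LF mapping: 1 8 9 6 0 2 4 5 7 3
Walk LF starting at row 4, prepending L[row]:
  step 1: row=4, L[4]='$', prepend. Next row=LF[4]=0
  step 2: row=0, L[0]='N', prepend. Next row=LF[0]=1
  step 3: row=1, L[1]='p', prepend. Next row=LF[1]=8
  step 4: row=8, L[8]='o', prepend. Next row=LF[8]=7
  step 5: row=7, L[7]='l', prepend. Next row=LF[7]=5
  step 6: row=5, L[5]='c', prepend. Next row=LF[5]=2
  step 7: row=2, L[2]='y', prepend. Next row=LF[2]=9
  step 8: row=9, L[9]='c', prepend. Next row=LF[9]=3
  step 9: row=3, L[3]='n', prepend. Next row=LF[3]=6
  step 10: row=6, L[6]='e', prepend. Next row=LF[6]=4
Reversed output: encyclopN$

Answer: encyclopN$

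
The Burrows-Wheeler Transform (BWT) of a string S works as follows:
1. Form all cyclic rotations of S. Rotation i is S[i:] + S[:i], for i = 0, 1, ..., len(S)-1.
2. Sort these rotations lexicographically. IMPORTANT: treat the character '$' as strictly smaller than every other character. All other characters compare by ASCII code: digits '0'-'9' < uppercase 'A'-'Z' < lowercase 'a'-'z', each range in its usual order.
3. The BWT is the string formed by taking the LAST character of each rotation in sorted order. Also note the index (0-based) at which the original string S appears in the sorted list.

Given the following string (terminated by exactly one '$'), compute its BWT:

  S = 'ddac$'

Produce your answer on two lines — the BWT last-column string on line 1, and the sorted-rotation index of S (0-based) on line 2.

Answer: cdad$
4

Derivation:
All 5 rotations (rotation i = S[i:]+S[:i]):
  rot[0] = ddac$
  rot[1] = dac$d
  rot[2] = ac$dd
  rot[3] = c$dda
  rot[4] = $ddac
Sorted (with $ < everything):
  sorted[0] = $ddac  (last char: 'c')
  sorted[1] = ac$dd  (last char: 'd')
  sorted[2] = c$dda  (last char: 'a')
  sorted[3] = dac$d  (last char: 'd')
  sorted[4] = ddac$  (last char: '$')
Last column: cdad$
Original string S is at sorted index 4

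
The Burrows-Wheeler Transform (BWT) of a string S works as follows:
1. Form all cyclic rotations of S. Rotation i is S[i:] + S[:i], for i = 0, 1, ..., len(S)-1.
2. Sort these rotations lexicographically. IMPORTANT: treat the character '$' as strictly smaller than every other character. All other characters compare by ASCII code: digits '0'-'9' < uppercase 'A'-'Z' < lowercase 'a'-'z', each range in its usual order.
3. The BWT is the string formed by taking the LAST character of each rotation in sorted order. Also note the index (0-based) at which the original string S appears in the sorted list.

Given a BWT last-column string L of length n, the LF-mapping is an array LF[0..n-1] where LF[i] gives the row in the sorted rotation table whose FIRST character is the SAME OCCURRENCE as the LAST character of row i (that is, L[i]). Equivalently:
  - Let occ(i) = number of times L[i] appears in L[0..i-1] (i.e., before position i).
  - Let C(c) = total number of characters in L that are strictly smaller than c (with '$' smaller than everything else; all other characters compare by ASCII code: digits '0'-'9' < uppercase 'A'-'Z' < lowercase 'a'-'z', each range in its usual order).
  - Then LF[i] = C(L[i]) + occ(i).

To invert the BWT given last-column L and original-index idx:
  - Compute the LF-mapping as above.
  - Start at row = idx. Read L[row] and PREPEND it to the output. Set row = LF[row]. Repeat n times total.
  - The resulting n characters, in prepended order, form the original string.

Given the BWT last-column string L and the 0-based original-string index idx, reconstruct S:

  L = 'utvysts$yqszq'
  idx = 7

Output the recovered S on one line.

LF mapping: 8 6 9 10 3 7 4 0 11 1 5 12 2
Walk LF starting at row 7, prepending L[row]:
  step 1: row=7, L[7]='$', prepend. Next row=LF[7]=0
  step 2: row=0, L[0]='u', prepend. Next row=LF[0]=8
  step 3: row=8, L[8]='y', prepend. Next row=LF[8]=11
  step 4: row=11, L[11]='z', prepend. Next row=LF[11]=12
  step 5: row=12, L[12]='q', prepend. Next row=LF[12]=2
  step 6: row=2, L[2]='v', prepend. Next row=LF[2]=9
  step 7: row=9, L[9]='q', prepend. Next row=LF[9]=1
  step 8: row=1, L[1]='t', prepend. Next row=LF[1]=6
  step 9: row=6, L[6]='s', prepend. Next row=LF[6]=4
  step 10: row=4, L[4]='s', prepend. Next row=LF[4]=3
  step 11: row=3, L[3]='y', prepend. Next row=LF[3]=10
  step 12: row=10, L[10]='s', prepend. Next row=LF[10]=5
  step 13: row=5, L[5]='t', prepend. Next row=LF[5]=7
Reversed output: tsysstqvqzyu$

Answer: tsysstqvqzyu$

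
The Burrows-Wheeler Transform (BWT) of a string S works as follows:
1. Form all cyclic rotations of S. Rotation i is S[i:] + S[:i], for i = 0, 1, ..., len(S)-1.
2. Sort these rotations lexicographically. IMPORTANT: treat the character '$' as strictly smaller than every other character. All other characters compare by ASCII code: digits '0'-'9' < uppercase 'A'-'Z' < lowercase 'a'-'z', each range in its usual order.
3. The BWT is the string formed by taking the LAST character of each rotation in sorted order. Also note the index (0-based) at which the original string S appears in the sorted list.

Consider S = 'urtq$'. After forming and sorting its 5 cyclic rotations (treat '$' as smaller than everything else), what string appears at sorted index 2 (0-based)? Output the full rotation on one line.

Answer: rtq$u

Derivation:
All 5 rotations (rotation i = S[i:]+S[:i]):
  rot[0] = urtq$
  rot[1] = rtq$u
  rot[2] = tq$ur
  rot[3] = q$urt
  rot[4] = $urtq
Sorted (with $ < everything):
  sorted[0] = $urtq
  sorted[1] = q$urt
  sorted[2] = rtq$u
  sorted[3] = tq$ur
  sorted[4] = urtq$
sorted[2] = rtq$u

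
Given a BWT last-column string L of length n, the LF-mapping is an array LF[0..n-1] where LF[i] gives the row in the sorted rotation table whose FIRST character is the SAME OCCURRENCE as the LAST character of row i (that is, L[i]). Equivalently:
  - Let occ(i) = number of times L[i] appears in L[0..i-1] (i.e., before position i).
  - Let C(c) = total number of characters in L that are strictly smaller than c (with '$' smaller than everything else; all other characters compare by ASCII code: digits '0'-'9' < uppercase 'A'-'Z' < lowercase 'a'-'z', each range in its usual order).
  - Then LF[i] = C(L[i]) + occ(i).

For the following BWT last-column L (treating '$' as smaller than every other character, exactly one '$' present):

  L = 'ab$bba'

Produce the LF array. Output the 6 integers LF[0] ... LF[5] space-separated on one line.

Answer: 1 3 0 4 5 2

Derivation:
Char counts: '$':1, 'a':2, 'b':3
C (first-col start): C('$')=0, C('a')=1, C('b')=3
L[0]='a': occ=0, LF[0]=C('a')+0=1+0=1
L[1]='b': occ=0, LF[1]=C('b')+0=3+0=3
L[2]='$': occ=0, LF[2]=C('$')+0=0+0=0
L[3]='b': occ=1, LF[3]=C('b')+1=3+1=4
L[4]='b': occ=2, LF[4]=C('b')+2=3+2=5
L[5]='a': occ=1, LF[5]=C('a')+1=1+1=2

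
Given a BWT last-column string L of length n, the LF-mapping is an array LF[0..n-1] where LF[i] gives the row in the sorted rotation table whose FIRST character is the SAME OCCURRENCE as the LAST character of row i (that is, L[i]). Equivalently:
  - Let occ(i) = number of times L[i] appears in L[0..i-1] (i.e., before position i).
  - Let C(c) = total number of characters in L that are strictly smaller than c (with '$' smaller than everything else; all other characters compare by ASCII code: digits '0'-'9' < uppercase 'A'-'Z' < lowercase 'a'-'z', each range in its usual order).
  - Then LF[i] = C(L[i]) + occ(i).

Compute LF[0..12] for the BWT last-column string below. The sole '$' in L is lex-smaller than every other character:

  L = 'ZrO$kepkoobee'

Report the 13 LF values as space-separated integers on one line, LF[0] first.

Char counts: '$':1, 'O':1, 'Z':1, 'b':1, 'e':3, 'k':2, 'o':2, 'p':1, 'r':1
C (first-col start): C('$')=0, C('O')=1, C('Z')=2, C('b')=3, C('e')=4, C('k')=7, C('o')=9, C('p')=11, C('r')=12
L[0]='Z': occ=0, LF[0]=C('Z')+0=2+0=2
L[1]='r': occ=0, LF[1]=C('r')+0=12+0=12
L[2]='O': occ=0, LF[2]=C('O')+0=1+0=1
L[3]='$': occ=0, LF[3]=C('$')+0=0+0=0
L[4]='k': occ=0, LF[4]=C('k')+0=7+0=7
L[5]='e': occ=0, LF[5]=C('e')+0=4+0=4
L[6]='p': occ=0, LF[6]=C('p')+0=11+0=11
L[7]='k': occ=1, LF[7]=C('k')+1=7+1=8
L[8]='o': occ=0, LF[8]=C('o')+0=9+0=9
L[9]='o': occ=1, LF[9]=C('o')+1=9+1=10
L[10]='b': occ=0, LF[10]=C('b')+0=3+0=3
L[11]='e': occ=1, LF[11]=C('e')+1=4+1=5
L[12]='e': occ=2, LF[12]=C('e')+2=4+2=6

Answer: 2 12 1 0 7 4 11 8 9 10 3 5 6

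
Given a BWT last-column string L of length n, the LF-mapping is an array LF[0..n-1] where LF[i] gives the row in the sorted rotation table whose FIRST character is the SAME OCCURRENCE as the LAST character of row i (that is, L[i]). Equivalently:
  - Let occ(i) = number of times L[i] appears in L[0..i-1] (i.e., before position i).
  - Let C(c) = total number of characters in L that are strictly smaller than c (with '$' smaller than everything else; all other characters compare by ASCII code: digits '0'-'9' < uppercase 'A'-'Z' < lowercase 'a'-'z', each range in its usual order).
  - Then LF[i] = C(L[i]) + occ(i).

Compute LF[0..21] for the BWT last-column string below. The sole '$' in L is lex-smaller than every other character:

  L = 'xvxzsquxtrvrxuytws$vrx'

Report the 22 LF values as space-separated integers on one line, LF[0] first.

Char counts: '$':1, 'q':1, 'r':3, 's':2, 't':2, 'u':2, 'v':3, 'w':1, 'x':5, 'y':1, 'z':1
C (first-col start): C('$')=0, C('q')=1, C('r')=2, C('s')=5, C('t')=7, C('u')=9, C('v')=11, C('w')=14, C('x')=15, C('y')=20, C('z')=21
L[0]='x': occ=0, LF[0]=C('x')+0=15+0=15
L[1]='v': occ=0, LF[1]=C('v')+0=11+0=11
L[2]='x': occ=1, LF[2]=C('x')+1=15+1=16
L[3]='z': occ=0, LF[3]=C('z')+0=21+0=21
L[4]='s': occ=0, LF[4]=C('s')+0=5+0=5
L[5]='q': occ=0, LF[5]=C('q')+0=1+0=1
L[6]='u': occ=0, LF[6]=C('u')+0=9+0=9
L[7]='x': occ=2, LF[7]=C('x')+2=15+2=17
L[8]='t': occ=0, LF[8]=C('t')+0=7+0=7
L[9]='r': occ=0, LF[9]=C('r')+0=2+0=2
L[10]='v': occ=1, LF[10]=C('v')+1=11+1=12
L[11]='r': occ=1, LF[11]=C('r')+1=2+1=3
L[12]='x': occ=3, LF[12]=C('x')+3=15+3=18
L[13]='u': occ=1, LF[13]=C('u')+1=9+1=10
L[14]='y': occ=0, LF[14]=C('y')+0=20+0=20
L[15]='t': occ=1, LF[15]=C('t')+1=7+1=8
L[16]='w': occ=0, LF[16]=C('w')+0=14+0=14
L[17]='s': occ=1, LF[17]=C('s')+1=5+1=6
L[18]='$': occ=0, LF[18]=C('$')+0=0+0=0
L[19]='v': occ=2, LF[19]=C('v')+2=11+2=13
L[20]='r': occ=2, LF[20]=C('r')+2=2+2=4
L[21]='x': occ=4, LF[21]=C('x')+4=15+4=19

Answer: 15 11 16 21 5 1 9 17 7 2 12 3 18 10 20 8 14 6 0 13 4 19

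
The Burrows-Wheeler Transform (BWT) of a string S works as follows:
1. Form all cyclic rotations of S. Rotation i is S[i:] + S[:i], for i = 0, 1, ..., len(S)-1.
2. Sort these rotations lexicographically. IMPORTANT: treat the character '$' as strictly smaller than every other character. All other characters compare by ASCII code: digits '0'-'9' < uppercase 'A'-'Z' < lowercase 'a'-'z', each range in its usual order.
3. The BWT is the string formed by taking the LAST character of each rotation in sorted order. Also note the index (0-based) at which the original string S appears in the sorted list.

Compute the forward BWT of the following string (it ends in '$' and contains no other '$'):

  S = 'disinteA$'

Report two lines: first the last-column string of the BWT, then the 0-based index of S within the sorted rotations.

Answer: Ae$tsdiin
2

Derivation:
All 9 rotations (rotation i = S[i:]+S[:i]):
  rot[0] = disinteA$
  rot[1] = isinteA$d
  rot[2] = sinteA$di
  rot[3] = inteA$dis
  rot[4] = nteA$disi
  rot[5] = teA$disin
  rot[6] = eA$disint
  rot[7] = A$disinte
  rot[8] = $disinteA
Sorted (with $ < everything):
  sorted[0] = $disinteA  (last char: 'A')
  sorted[1] = A$disinte  (last char: 'e')
  sorted[2] = disinteA$  (last char: '$')
  sorted[3] = eA$disint  (last char: 't')
  sorted[4] = inteA$dis  (last char: 's')
  sorted[5] = isinteA$d  (last char: 'd')
  sorted[6] = nteA$disi  (last char: 'i')
  sorted[7] = sinteA$di  (last char: 'i')
  sorted[8] = teA$disin  (last char: 'n')
Last column: Ae$tsdiin
Original string S is at sorted index 2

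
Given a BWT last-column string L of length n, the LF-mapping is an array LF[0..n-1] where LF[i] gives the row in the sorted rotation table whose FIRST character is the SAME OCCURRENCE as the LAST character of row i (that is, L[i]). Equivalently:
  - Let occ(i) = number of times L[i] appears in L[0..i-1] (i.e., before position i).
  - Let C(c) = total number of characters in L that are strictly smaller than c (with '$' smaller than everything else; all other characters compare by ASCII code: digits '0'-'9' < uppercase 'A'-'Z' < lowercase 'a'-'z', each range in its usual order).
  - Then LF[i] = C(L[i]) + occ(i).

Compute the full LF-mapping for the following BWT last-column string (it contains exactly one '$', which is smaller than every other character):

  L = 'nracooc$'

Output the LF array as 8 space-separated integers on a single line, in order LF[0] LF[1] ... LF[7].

Char counts: '$':1, 'a':1, 'c':2, 'n':1, 'o':2, 'r':1
C (first-col start): C('$')=0, C('a')=1, C('c')=2, C('n')=4, C('o')=5, C('r')=7
L[0]='n': occ=0, LF[0]=C('n')+0=4+0=4
L[1]='r': occ=0, LF[1]=C('r')+0=7+0=7
L[2]='a': occ=0, LF[2]=C('a')+0=1+0=1
L[3]='c': occ=0, LF[3]=C('c')+0=2+0=2
L[4]='o': occ=0, LF[4]=C('o')+0=5+0=5
L[5]='o': occ=1, LF[5]=C('o')+1=5+1=6
L[6]='c': occ=1, LF[6]=C('c')+1=2+1=3
L[7]='$': occ=0, LF[7]=C('$')+0=0+0=0

Answer: 4 7 1 2 5 6 3 0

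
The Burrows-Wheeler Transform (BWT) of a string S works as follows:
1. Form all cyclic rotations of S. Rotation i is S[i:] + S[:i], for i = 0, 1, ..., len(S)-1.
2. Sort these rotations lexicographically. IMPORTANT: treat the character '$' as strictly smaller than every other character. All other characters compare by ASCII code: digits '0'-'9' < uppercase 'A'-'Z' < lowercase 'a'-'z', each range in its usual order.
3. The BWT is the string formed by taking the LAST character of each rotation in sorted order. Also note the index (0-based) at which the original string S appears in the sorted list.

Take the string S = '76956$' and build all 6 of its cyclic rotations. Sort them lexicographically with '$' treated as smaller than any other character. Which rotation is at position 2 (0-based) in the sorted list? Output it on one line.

All 6 rotations (rotation i = S[i:]+S[:i]):
  rot[0] = 76956$
  rot[1] = 6956$7
  rot[2] = 956$76
  rot[3] = 56$769
  rot[4] = 6$7695
  rot[5] = $76956
Sorted (with $ < everything):
  sorted[0] = $76956
  sorted[1] = 56$769
  sorted[2] = 6$7695
  sorted[3] = 6956$7
  sorted[4] = 76956$
  sorted[5] = 956$76
sorted[2] = 6$7695

Answer: 6$7695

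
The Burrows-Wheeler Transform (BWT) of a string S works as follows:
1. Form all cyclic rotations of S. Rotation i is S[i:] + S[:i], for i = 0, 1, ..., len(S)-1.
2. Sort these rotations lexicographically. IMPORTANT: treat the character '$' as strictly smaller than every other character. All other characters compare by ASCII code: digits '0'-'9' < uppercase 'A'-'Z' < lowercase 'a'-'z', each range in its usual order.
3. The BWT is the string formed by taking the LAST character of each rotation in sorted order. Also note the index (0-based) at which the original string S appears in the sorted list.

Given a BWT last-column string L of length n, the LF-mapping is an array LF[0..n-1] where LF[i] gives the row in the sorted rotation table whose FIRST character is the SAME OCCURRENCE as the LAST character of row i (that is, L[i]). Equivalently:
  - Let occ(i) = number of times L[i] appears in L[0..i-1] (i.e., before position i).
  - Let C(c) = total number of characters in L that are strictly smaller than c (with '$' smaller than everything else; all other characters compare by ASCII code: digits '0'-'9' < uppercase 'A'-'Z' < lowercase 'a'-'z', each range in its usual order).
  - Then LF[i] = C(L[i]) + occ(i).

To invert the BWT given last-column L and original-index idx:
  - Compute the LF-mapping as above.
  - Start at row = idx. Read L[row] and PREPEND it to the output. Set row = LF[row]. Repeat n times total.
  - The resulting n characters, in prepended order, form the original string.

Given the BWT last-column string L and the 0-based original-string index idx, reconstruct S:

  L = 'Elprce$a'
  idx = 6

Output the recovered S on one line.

Answer: parcelE$

Derivation:
LF mapping: 1 5 6 7 3 4 0 2
Walk LF starting at row 6, prepending L[row]:
  step 1: row=6, L[6]='$', prepend. Next row=LF[6]=0
  step 2: row=0, L[0]='E', prepend. Next row=LF[0]=1
  step 3: row=1, L[1]='l', prepend. Next row=LF[1]=5
  step 4: row=5, L[5]='e', prepend. Next row=LF[5]=4
  step 5: row=4, L[4]='c', prepend. Next row=LF[4]=3
  step 6: row=3, L[3]='r', prepend. Next row=LF[3]=7
  step 7: row=7, L[7]='a', prepend. Next row=LF[7]=2
  step 8: row=2, L[2]='p', prepend. Next row=LF[2]=6
Reversed output: parcelE$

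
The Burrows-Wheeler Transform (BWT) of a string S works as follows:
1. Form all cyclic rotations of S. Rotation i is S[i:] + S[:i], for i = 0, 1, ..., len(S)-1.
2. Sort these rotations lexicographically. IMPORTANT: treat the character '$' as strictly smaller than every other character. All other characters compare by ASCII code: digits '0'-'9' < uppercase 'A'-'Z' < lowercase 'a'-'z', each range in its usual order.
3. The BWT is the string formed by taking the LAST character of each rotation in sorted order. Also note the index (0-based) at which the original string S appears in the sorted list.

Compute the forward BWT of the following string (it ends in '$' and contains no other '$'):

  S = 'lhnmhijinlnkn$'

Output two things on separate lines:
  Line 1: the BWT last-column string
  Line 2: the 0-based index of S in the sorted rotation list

Answer: nmlhjin$nnklih
7

Derivation:
All 14 rotations (rotation i = S[i:]+S[:i]):
  rot[0] = lhnmhijinlnkn$
  rot[1] = hnmhijinlnkn$l
  rot[2] = nmhijinlnkn$lh
  rot[3] = mhijinlnkn$lhn
  rot[4] = hijinlnkn$lhnm
  rot[5] = ijinlnkn$lhnmh
  rot[6] = jinlnkn$lhnmhi
  rot[7] = inlnkn$lhnmhij
  rot[8] = nlnkn$lhnmhiji
  rot[9] = lnkn$lhnmhijin
  rot[10] = nkn$lhnmhijinl
  rot[11] = kn$lhnmhijinln
  rot[12] = n$lhnmhijinlnk
  rot[13] = $lhnmhijinlnkn
Sorted (with $ < everything):
  sorted[0] = $lhnmhijinlnkn  (last char: 'n')
  sorted[1] = hijinlnkn$lhnm  (last char: 'm')
  sorted[2] = hnmhijinlnkn$l  (last char: 'l')
  sorted[3] = ijinlnkn$lhnmh  (last char: 'h')
  sorted[4] = inlnkn$lhnmhij  (last char: 'j')
  sorted[5] = jinlnkn$lhnmhi  (last char: 'i')
  sorted[6] = kn$lhnmhijinln  (last char: 'n')
  sorted[7] = lhnmhijinlnkn$  (last char: '$')
  sorted[8] = lnkn$lhnmhijin  (last char: 'n')
  sorted[9] = mhijinlnkn$lhn  (last char: 'n')
  sorted[10] = n$lhnmhijinlnk  (last char: 'k')
  sorted[11] = nkn$lhnmhijinl  (last char: 'l')
  sorted[12] = nlnkn$lhnmhiji  (last char: 'i')
  sorted[13] = nmhijinlnkn$lh  (last char: 'h')
Last column: nmlhjin$nnklih
Original string S is at sorted index 7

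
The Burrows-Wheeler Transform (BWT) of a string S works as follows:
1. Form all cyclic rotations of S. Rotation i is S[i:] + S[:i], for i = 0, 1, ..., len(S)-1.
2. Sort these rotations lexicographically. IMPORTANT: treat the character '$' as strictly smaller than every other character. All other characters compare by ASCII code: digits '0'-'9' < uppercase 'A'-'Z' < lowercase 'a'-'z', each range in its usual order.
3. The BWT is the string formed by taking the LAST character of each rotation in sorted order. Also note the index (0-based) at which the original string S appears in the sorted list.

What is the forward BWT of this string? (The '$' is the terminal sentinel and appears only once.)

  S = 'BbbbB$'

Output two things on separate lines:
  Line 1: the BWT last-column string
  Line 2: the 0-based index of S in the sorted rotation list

All 6 rotations (rotation i = S[i:]+S[:i]):
  rot[0] = BbbbB$
  rot[1] = bbbB$B
  rot[2] = bbB$Bb
  rot[3] = bB$Bbb
  rot[4] = B$Bbbb
  rot[5] = $BbbbB
Sorted (with $ < everything):
  sorted[0] = $BbbbB  (last char: 'B')
  sorted[1] = B$Bbbb  (last char: 'b')
  sorted[2] = BbbbB$  (last char: '$')
  sorted[3] = bB$Bbb  (last char: 'b')
  sorted[4] = bbB$Bb  (last char: 'b')
  sorted[5] = bbbB$B  (last char: 'B')
Last column: Bb$bbB
Original string S is at sorted index 2

Answer: Bb$bbB
2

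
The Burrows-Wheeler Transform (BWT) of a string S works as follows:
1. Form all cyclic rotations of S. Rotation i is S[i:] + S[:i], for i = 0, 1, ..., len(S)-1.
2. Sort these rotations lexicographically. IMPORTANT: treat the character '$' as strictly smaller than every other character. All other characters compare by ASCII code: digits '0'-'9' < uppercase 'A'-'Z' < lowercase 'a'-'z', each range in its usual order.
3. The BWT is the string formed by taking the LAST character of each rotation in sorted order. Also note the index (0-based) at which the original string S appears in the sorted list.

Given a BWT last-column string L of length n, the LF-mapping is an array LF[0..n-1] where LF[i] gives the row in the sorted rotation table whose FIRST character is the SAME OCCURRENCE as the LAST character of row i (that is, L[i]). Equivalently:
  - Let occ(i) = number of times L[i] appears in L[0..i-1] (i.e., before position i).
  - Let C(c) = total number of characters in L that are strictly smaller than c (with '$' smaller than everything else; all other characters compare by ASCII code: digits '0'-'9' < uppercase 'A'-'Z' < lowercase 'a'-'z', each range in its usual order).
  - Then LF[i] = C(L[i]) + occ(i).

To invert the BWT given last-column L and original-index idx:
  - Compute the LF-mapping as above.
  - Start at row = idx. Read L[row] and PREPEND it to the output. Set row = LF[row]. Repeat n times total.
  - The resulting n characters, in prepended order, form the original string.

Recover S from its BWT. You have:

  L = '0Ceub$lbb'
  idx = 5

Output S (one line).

Answer: bubbleC0$

Derivation:
LF mapping: 1 2 6 8 3 0 7 4 5
Walk LF starting at row 5, prepending L[row]:
  step 1: row=5, L[5]='$', prepend. Next row=LF[5]=0
  step 2: row=0, L[0]='0', prepend. Next row=LF[0]=1
  step 3: row=1, L[1]='C', prepend. Next row=LF[1]=2
  step 4: row=2, L[2]='e', prepend. Next row=LF[2]=6
  step 5: row=6, L[6]='l', prepend. Next row=LF[6]=7
  step 6: row=7, L[7]='b', prepend. Next row=LF[7]=4
  step 7: row=4, L[4]='b', prepend. Next row=LF[4]=3
  step 8: row=3, L[3]='u', prepend. Next row=LF[3]=8
  step 9: row=8, L[8]='b', prepend. Next row=LF[8]=5
Reversed output: bubbleC0$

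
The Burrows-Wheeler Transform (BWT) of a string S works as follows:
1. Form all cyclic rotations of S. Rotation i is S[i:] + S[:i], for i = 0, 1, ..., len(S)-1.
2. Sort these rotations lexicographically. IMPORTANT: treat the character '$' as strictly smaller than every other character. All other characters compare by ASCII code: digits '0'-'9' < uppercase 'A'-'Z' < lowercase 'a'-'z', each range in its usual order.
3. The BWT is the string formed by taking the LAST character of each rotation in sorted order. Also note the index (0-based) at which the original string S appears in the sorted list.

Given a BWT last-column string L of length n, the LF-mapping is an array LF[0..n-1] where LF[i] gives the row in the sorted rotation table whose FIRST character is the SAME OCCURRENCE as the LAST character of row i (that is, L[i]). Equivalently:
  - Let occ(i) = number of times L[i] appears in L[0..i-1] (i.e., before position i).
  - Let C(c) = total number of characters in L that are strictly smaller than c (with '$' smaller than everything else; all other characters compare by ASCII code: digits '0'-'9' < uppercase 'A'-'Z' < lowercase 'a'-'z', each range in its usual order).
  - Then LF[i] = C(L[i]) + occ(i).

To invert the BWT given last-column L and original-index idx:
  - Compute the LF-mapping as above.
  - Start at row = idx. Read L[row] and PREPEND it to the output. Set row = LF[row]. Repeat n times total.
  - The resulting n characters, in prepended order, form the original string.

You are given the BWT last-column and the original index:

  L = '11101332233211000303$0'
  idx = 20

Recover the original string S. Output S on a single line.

Answer: 330331030310210021121$

Derivation:
LF mapping: 7 8 9 1 10 16 17 13 14 18 19 15 11 12 2 3 4 20 5 21 0 6
Walk LF starting at row 20, prepending L[row]:
  step 1: row=20, L[20]='$', prepend. Next row=LF[20]=0
  step 2: row=0, L[0]='1', prepend. Next row=LF[0]=7
  step 3: row=7, L[7]='2', prepend. Next row=LF[7]=13
  step 4: row=13, L[13]='1', prepend. Next row=LF[13]=12
  step 5: row=12, L[12]='1', prepend. Next row=LF[12]=11
  step 6: row=11, L[11]='2', prepend. Next row=LF[11]=15
  step 7: row=15, L[15]='0', prepend. Next row=LF[15]=3
  step 8: row=3, L[3]='0', prepend. Next row=LF[3]=1
  step 9: row=1, L[1]='1', prepend. Next row=LF[1]=8
  step 10: row=8, L[8]='2', prepend. Next row=LF[8]=14
  step 11: row=14, L[14]='0', prepend. Next row=LF[14]=2
  step 12: row=2, L[2]='1', prepend. Next row=LF[2]=9
  step 13: row=9, L[9]='3', prepend. Next row=LF[9]=18
  step 14: row=18, L[18]='0', prepend. Next row=LF[18]=5
  step 15: row=5, L[5]='3', prepend. Next row=LF[5]=16
  step 16: row=16, L[16]='0', prepend. Next row=LF[16]=4
  step 17: row=4, L[4]='1', prepend. Next row=LF[4]=10
  step 18: row=10, L[10]='3', prepend. Next row=LF[10]=19
  step 19: row=19, L[19]='3', prepend. Next row=LF[19]=21
  step 20: row=21, L[21]='0', prepend. Next row=LF[21]=6
  step 21: row=6, L[6]='3', prepend. Next row=LF[6]=17
  step 22: row=17, L[17]='3', prepend. Next row=LF[17]=20
Reversed output: 330331030310210021121$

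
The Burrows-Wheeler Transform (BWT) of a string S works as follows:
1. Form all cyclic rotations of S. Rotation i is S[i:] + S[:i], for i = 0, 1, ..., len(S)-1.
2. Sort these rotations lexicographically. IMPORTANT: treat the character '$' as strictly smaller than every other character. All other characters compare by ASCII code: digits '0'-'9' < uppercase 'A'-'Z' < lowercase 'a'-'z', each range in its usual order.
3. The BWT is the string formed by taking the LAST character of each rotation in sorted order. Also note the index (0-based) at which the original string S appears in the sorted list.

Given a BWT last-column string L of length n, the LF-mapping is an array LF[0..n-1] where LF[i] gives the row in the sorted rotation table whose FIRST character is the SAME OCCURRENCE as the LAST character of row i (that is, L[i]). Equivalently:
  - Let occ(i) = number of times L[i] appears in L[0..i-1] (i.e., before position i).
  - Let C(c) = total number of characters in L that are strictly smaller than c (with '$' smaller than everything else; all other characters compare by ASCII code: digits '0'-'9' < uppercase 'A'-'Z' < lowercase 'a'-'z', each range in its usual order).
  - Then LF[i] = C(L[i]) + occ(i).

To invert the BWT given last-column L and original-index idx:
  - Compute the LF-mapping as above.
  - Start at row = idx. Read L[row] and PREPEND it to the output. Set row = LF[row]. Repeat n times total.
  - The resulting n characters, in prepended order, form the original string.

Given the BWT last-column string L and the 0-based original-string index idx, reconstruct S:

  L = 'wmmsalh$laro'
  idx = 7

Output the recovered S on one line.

LF mapping: 11 6 7 10 1 4 3 0 5 2 9 8
Walk LF starting at row 7, prepending L[row]:
  step 1: row=7, L[7]='$', prepend. Next row=LF[7]=0
  step 2: row=0, L[0]='w', prepend. Next row=LF[0]=11
  step 3: row=11, L[11]='o', prepend. Next row=LF[11]=8
  step 4: row=8, L[8]='l', prepend. Next row=LF[8]=5
  step 5: row=5, L[5]='l', prepend. Next row=LF[5]=4
  step 6: row=4, L[4]='a', prepend. Next row=LF[4]=1
  step 7: row=1, L[1]='m', prepend. Next row=LF[1]=6
  step 8: row=6, L[6]='h', prepend. Next row=LF[6]=3
  step 9: row=3, L[3]='s', prepend. Next row=LF[3]=10
  step 10: row=10, L[10]='r', prepend. Next row=LF[10]=9
  step 11: row=9, L[9]='a', prepend. Next row=LF[9]=2
  step 12: row=2, L[2]='m', prepend. Next row=LF[2]=7
Reversed output: marshmallow$

Answer: marshmallow$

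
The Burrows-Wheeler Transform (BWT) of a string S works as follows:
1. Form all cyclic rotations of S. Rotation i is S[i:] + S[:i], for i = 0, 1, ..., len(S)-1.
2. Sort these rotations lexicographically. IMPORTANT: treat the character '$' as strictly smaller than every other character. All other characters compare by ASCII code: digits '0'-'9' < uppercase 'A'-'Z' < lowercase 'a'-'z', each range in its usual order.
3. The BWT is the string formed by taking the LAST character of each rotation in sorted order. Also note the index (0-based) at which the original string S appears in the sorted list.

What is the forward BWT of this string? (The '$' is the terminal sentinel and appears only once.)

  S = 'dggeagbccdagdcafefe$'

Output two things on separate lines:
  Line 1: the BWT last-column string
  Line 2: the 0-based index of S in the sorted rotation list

All 20 rotations (rotation i = S[i:]+S[:i]):
  rot[0] = dggeagbccdagdcafefe$
  rot[1] = ggeagbccdagdcafefe$d
  rot[2] = geagbccdagdcafefe$dg
  rot[3] = eagbccdagdcafefe$dgg
  rot[4] = agbccdagdcafefe$dgge
  rot[5] = gbccdagdcafefe$dggea
  rot[6] = bccdagdcafefe$dggeag
  rot[7] = ccdagdcafefe$dggeagb
  rot[8] = cdagdcafefe$dggeagbc
  rot[9] = dagdcafefe$dggeagbcc
  rot[10] = agdcafefe$dggeagbccd
  rot[11] = gdcafefe$dggeagbccda
  rot[12] = dcafefe$dggeagbccdag
  rot[13] = cafefe$dggeagbccdagd
  rot[14] = afefe$dggeagbccdagdc
  rot[15] = fefe$dggeagbccdagdca
  rot[16] = efe$dggeagbccdagdcaf
  rot[17] = fe$dggeagbccdagdcafe
  rot[18] = e$dggeagbccdagdcafef
  rot[19] = $dggeagbccdagdcafefe
Sorted (with $ < everything):
  sorted[0] = $dggeagbccdagdcafefe  (last char: 'e')
  sorted[1] = afefe$dggeagbccdagdc  (last char: 'c')
  sorted[2] = agbccdagdcafefe$dgge  (last char: 'e')
  sorted[3] = agdcafefe$dggeagbccd  (last char: 'd')
  sorted[4] = bccdagdcafefe$dggeag  (last char: 'g')
  sorted[5] = cafefe$dggeagbccdagd  (last char: 'd')
  sorted[6] = ccdagdcafefe$dggeagb  (last char: 'b')
  sorted[7] = cdagdcafefe$dggeagbc  (last char: 'c')
  sorted[8] = dagdcafefe$dggeagbcc  (last char: 'c')
  sorted[9] = dcafefe$dggeagbccdag  (last char: 'g')
  sorted[10] = dggeagbccdagdcafefe$  (last char: '$')
  sorted[11] = e$dggeagbccdagdcafef  (last char: 'f')
  sorted[12] = eagbccdagdcafefe$dgg  (last char: 'g')
  sorted[13] = efe$dggeagbccdagdcaf  (last char: 'f')
  sorted[14] = fe$dggeagbccdagdcafe  (last char: 'e')
  sorted[15] = fefe$dggeagbccdagdca  (last char: 'a')
  sorted[16] = gbccdagdcafefe$dggea  (last char: 'a')
  sorted[17] = gdcafefe$dggeagbccda  (last char: 'a')
  sorted[18] = geagbccdagdcafefe$dg  (last char: 'g')
  sorted[19] = ggeagbccdagdcafefe$d  (last char: 'd')
Last column: ecedgdbccg$fgfeaaagd
Original string S is at sorted index 10

Answer: ecedgdbccg$fgfeaaagd
10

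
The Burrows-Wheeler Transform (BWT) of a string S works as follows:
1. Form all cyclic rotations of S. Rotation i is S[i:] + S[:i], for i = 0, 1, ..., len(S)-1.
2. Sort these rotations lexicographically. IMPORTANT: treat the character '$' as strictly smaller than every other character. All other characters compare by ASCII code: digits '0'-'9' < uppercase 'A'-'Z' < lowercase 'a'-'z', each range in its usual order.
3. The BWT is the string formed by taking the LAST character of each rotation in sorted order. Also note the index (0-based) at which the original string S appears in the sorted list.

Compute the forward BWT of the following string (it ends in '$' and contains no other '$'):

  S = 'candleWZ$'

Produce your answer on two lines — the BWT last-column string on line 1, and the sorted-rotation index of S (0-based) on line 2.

All 9 rotations (rotation i = S[i:]+S[:i]):
  rot[0] = candleWZ$
  rot[1] = andleWZ$c
  rot[2] = ndleWZ$ca
  rot[3] = dleWZ$can
  rot[4] = leWZ$cand
  rot[5] = eWZ$candl
  rot[6] = WZ$candle
  rot[7] = Z$candleW
  rot[8] = $candleWZ
Sorted (with $ < everything):
  sorted[0] = $candleWZ  (last char: 'Z')
  sorted[1] = WZ$candle  (last char: 'e')
  sorted[2] = Z$candleW  (last char: 'W')
  sorted[3] = andleWZ$c  (last char: 'c')
  sorted[4] = candleWZ$  (last char: '$')
  sorted[5] = dleWZ$can  (last char: 'n')
  sorted[6] = eWZ$candl  (last char: 'l')
  sorted[7] = leWZ$cand  (last char: 'd')
  sorted[8] = ndleWZ$ca  (last char: 'a')
Last column: ZeWc$nlda
Original string S is at sorted index 4

Answer: ZeWc$nlda
4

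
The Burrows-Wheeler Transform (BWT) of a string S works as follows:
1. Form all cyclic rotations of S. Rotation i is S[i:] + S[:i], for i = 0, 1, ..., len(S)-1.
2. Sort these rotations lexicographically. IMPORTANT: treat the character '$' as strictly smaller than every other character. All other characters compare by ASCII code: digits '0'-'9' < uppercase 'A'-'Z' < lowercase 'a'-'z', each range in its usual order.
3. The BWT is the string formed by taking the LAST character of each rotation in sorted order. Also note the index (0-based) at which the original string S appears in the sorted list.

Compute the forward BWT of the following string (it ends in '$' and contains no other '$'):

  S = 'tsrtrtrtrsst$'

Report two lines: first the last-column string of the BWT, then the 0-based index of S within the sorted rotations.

Answer: ttttstrssrrr$
12

Derivation:
All 13 rotations (rotation i = S[i:]+S[:i]):
  rot[0] = tsrtrtrtrsst$
  rot[1] = srtrtrtrsst$t
  rot[2] = rtrtrtrsst$ts
  rot[3] = trtrtrsst$tsr
  rot[4] = rtrtrsst$tsrt
  rot[5] = trtrsst$tsrtr
  rot[6] = rtrsst$tsrtrt
  rot[7] = trsst$tsrtrtr
  rot[8] = rsst$tsrtrtrt
  rot[9] = sst$tsrtrtrtr
  rot[10] = st$tsrtrtrtrs
  rot[11] = t$tsrtrtrtrss
  rot[12] = $tsrtrtrtrsst
Sorted (with $ < everything):
  sorted[0] = $tsrtrtrtrsst  (last char: 't')
  sorted[1] = rsst$tsrtrtrt  (last char: 't')
  sorted[2] = rtrsst$tsrtrt  (last char: 't')
  sorted[3] = rtrtrsst$tsrt  (last char: 't')
  sorted[4] = rtrtrtrsst$ts  (last char: 's')
  sorted[5] = srtrtrtrsst$t  (last char: 't')
  sorted[6] = sst$tsrtrtrtr  (last char: 'r')
  sorted[7] = st$tsrtrtrtrs  (last char: 's')
  sorted[8] = t$tsrtrtrtrss  (last char: 's')
  sorted[9] = trsst$tsrtrtr  (last char: 'r')
  sorted[10] = trtrsst$tsrtr  (last char: 'r')
  sorted[11] = trtrtrsst$tsr  (last char: 'r')
  sorted[12] = tsrtrtrtrsst$  (last char: '$')
Last column: ttttstrssrrr$
Original string S is at sorted index 12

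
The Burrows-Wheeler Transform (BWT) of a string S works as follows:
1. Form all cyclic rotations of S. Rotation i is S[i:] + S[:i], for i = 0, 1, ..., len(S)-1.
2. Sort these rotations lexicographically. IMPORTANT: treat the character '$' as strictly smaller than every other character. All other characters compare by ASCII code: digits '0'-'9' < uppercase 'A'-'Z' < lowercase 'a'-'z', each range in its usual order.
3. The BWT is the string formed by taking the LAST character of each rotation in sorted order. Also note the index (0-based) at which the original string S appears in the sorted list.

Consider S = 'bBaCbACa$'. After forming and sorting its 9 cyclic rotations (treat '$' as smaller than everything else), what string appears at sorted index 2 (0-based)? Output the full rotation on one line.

Answer: BaCbACa$b

Derivation:
All 9 rotations (rotation i = S[i:]+S[:i]):
  rot[0] = bBaCbACa$
  rot[1] = BaCbACa$b
  rot[2] = aCbACa$bB
  rot[3] = CbACa$bBa
  rot[4] = bACa$bBaC
  rot[5] = ACa$bBaCb
  rot[6] = Ca$bBaCbA
  rot[7] = a$bBaCbAC
  rot[8] = $bBaCbACa
Sorted (with $ < everything):
  sorted[0] = $bBaCbACa
  sorted[1] = ACa$bBaCb
  sorted[2] = BaCbACa$b
  sorted[3] = Ca$bBaCbA
  sorted[4] = CbACa$bBa
  sorted[5] = a$bBaCbAC
  sorted[6] = aCbACa$bB
  sorted[7] = bACa$bBaC
  sorted[8] = bBaCbACa$
sorted[2] = BaCbACa$b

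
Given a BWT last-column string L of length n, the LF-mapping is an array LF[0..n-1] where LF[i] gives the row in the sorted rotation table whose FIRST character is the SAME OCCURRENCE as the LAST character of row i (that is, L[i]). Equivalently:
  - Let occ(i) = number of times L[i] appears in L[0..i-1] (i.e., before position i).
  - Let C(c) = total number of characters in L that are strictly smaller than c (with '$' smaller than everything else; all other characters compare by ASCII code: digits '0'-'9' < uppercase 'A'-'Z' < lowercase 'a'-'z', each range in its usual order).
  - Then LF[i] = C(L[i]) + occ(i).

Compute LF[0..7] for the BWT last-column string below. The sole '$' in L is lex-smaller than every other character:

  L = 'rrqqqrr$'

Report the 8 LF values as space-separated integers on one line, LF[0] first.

Char counts: '$':1, 'q':3, 'r':4
C (first-col start): C('$')=0, C('q')=1, C('r')=4
L[0]='r': occ=0, LF[0]=C('r')+0=4+0=4
L[1]='r': occ=1, LF[1]=C('r')+1=4+1=5
L[2]='q': occ=0, LF[2]=C('q')+0=1+0=1
L[3]='q': occ=1, LF[3]=C('q')+1=1+1=2
L[4]='q': occ=2, LF[4]=C('q')+2=1+2=3
L[5]='r': occ=2, LF[5]=C('r')+2=4+2=6
L[6]='r': occ=3, LF[6]=C('r')+3=4+3=7
L[7]='$': occ=0, LF[7]=C('$')+0=0+0=0

Answer: 4 5 1 2 3 6 7 0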